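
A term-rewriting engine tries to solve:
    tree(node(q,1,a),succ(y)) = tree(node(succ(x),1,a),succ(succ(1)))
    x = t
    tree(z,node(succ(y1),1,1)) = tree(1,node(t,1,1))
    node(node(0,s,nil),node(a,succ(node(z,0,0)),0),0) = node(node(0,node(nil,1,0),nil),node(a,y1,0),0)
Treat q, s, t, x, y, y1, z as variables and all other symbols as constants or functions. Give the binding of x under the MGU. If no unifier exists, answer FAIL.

Decompose tree/2: node(q,1,a) = node(succ(x),1,a),  succ(y) = succ(succ(1)).
Decompose node/3: q = succ(x),  1 = 1,  a = a.
Bind q := succ(x); no other remaining equation mentions q.
Delete trivial equation 1 = 1.
Delete trivial equation a = a.
Decompose succ/1: y = succ(1).
Bind y := succ(1); no other remaining equation mentions y.
Bind x := t; no other remaining equation mentions x. Substituting into the earlier binding gives q := succ(t).
Decompose tree/2: z = 1,  node(succ(y1),1,1) = node(t,1,1).
Bind z := 1; substituting into the one remaining equation that mentions z gives: node(node(0,s,nil),node(a,succ(node(1,0,0)),0),0) = node(node(0,node(nil,1,0),nil),node(a,y1,0),0).
Decompose node/3: succ(y1) = t,  1 = 1,  1 = 1.
Bind t := succ(y1); no other remaining equation mentions t. Substituting into the earlier bindings gives q := succ(succ(y1)), x := succ(y1).
Delete trivial equation 1 = 1.
Delete trivial equation 1 = 1.
Decompose node/3: node(0,s,nil) = node(0,node(nil,1,0),nil),  node(a,succ(node(1,0,0)),0) = node(a,y1,0),  0 = 0.
Decompose node/3: 0 = 0,  s = node(nil,1,0),  nil = nil.
Delete trivial equation 0 = 0.
Bind s := node(nil,1,0); no other remaining equation mentions s.
Delete trivial equation nil = nil.
Decompose node/3: a = a,  succ(node(1,0,0)) = y1,  0 = 0.
Delete trivial equation a = a.
Bind y1 := succ(node(1,0,0)); no other remaining equation mentions y1. Substituting into the earlier bindings gives q := succ(succ(succ(node(1,0,0)))), x := succ(succ(node(1,0,0))), t := succ(succ(node(1,0,0))).
Delete trivial equation 0 = 0.
Delete trivial equation 0 = 0.
MGU = { q ↦ succ(succ(succ(node(1,0,0)))), y ↦ succ(1), x ↦ succ(succ(node(1,0,0))), z ↦ 1, t ↦ succ(succ(node(1,0,0))), s ↦ node(nil,1,0), y1 ↦ succ(node(1,0,0)) }, so x ↦ succ(succ(node(1,0,0))).

succ(succ(node(1,0,0)))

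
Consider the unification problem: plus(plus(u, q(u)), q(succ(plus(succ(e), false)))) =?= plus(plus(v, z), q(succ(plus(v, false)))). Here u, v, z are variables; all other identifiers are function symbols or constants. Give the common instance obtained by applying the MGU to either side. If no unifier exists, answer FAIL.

plus(plus(succ(e), q(succ(e))), q(succ(plus(succ(e), false))))

Decompose plus/2: plus(u, q(u)) =?= plus(v, z),  q(succ(plus(succ(e), false))) =?= q(succ(plus(v, false))).
Decompose plus/2: u =?= v,  q(u) =?= z.
Bind u := v; substituting into the one remaining equation that mentions u gives: q(v) =?= z.
Bind z := q(v); no other remaining equation mentions z.
Decompose q/1: succ(plus(succ(e), false)) =?= succ(plus(v, false)).
Decompose succ/1: plus(succ(e), false) =?= plus(v, false).
Decompose plus/2: succ(e) =?= v,  false =?= false.
Bind v := succ(e); no other remaining equation mentions v. Substituting into the earlier bindings gives u := succ(e), z := q(succ(e)).
Delete trivial equation false =?= false.
Applying the MGU to either side gives plus(plus(succ(e), q(succ(e))), q(succ(plus(succ(e), false)))).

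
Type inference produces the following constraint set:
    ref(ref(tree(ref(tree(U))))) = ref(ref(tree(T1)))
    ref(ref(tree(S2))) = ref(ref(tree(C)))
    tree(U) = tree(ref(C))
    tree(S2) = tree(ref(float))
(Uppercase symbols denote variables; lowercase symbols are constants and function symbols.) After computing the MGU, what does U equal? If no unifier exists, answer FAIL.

ref(ref(float))

Decompose ref/1: ref(tree(ref(tree(U)))) = ref(tree(T1)).
Decompose ref/1: tree(ref(tree(U))) = tree(T1).
Decompose tree/1: ref(tree(U)) = T1.
Bind T1 := ref(tree(U)); no other remaining equation mentions T1.
Decompose ref/1: ref(tree(S2)) = ref(tree(C)).
Decompose ref/1: tree(S2) = tree(C).
Decompose tree/1: S2 = C.
Bind S2 := C; substituting into the one remaining equation that mentions S2 gives: tree(C) = tree(ref(float)).
Decompose tree/1: U = ref(C).
Bind U := ref(C); no other remaining equation mentions U. Substituting into the earlier binding gives T1 := ref(tree(ref(C))).
Decompose tree/1: C = ref(float).
Bind C := ref(float). Substituting into the earlier bindings gives T1 := ref(tree(ref(ref(float)))), S2 := ref(float), U := ref(ref(float)).
MGU = { T1 ↦ ref(tree(ref(ref(float)))), S2 ↦ ref(float), U ↦ ref(ref(float)), C ↦ ref(float) }, so U ↦ ref(ref(float)).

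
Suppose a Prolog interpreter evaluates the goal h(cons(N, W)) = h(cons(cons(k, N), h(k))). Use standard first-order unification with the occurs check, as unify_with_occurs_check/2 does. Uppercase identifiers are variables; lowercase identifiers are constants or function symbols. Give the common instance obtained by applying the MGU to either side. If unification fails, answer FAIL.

FAIL

Decompose h/1: cons(N, W) = cons(cons(k, N), h(k)).
Decompose cons/2: N = cons(k, N),  W = h(k).
Occurs check fails: N occurs in cons(k, N); the equation N = cons(k, N) has no finite solution.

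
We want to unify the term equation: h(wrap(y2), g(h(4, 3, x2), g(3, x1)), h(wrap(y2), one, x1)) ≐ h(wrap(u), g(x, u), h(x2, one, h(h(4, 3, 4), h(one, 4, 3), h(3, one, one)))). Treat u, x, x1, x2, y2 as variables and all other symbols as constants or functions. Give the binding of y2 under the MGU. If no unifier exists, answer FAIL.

g(3, h(h(4, 3, 4), h(one, 4, 3), h(3, one, one)))

Decompose h/3: wrap(y2) ≐ wrap(u),  g(h(4, 3, x2), g(3, x1)) ≐ g(x, u),  h(wrap(y2), one, x1) ≐ h(x2, one, h(h(4, 3, 4), h(one, 4, 3), h(3, one, one))).
Decompose wrap/1: y2 ≐ u.
Bind y2 := u; substituting into the one remaining equation that mentions y2 gives: h(wrap(u), one, x1) ≐ h(x2, one, h(h(4, 3, 4), h(one, 4, 3), h(3, one, one))).
Decompose g/2: h(4, 3, x2) ≐ x,  g(3, x1) ≐ u.
Bind x := h(4, 3, x2); no other remaining equation mentions x.
Bind u := g(3, x1); substituting into the remaining equation gives: h(wrap(g(3, x1)), one, x1) ≐ h(x2, one, h(h(4, 3, 4), h(one, 4, 3), h(3, one, one))). Substituting into the earlier binding gives y2 := g(3, x1).
Decompose h/3: wrap(g(3, x1)) ≐ x2,  one ≐ one,  x1 ≐ h(h(4, 3, 4), h(one, 4, 3), h(3, one, one)).
Bind x2 := wrap(g(3, x1)); no other remaining equation mentions x2. Substituting into the earlier binding gives x := h(4, 3, wrap(g(3, x1))).
Delete trivial equation one ≐ one.
Bind x1 := h(h(4, 3, 4), h(one, 4, 3), h(3, one, one)). Substituting into the earlier bindings gives y2 := g(3, h(h(4, 3, 4), h(one, 4, 3), h(3, one, one))), x := h(4, 3, wrap(g(3, h(h(4, 3, 4), h(one, 4, 3), h(3, one, one))))), u := g(3, h(h(4, 3, 4), h(one, 4, 3), h(3, one, one))), x2 := wrap(g(3, h(h(4, 3, 4), h(one, 4, 3), h(3, one, one)))).
MGU = { y2 ↦ g(3, h(h(4, 3, 4), h(one, 4, 3), h(3, one, one))), x ↦ h(4, 3, wrap(g(3, h(h(4, 3, 4), h(one, 4, 3), h(3, one, one))))), u ↦ g(3, h(h(4, 3, 4), h(one, 4, 3), h(3, one, one))), x2 ↦ wrap(g(3, h(h(4, 3, 4), h(one, 4, 3), h(3, one, one)))), x1 ↦ h(h(4, 3, 4), h(one, 4, 3), h(3, one, one)) }, so y2 ↦ g(3, h(h(4, 3, 4), h(one, 4, 3), h(3, one, one))).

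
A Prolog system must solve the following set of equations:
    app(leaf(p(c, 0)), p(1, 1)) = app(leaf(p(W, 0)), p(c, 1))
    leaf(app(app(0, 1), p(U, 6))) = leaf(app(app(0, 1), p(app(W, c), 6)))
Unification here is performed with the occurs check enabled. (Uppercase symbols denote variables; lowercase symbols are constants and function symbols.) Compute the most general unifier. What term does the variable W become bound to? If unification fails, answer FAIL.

FAIL

Decompose app/2: leaf(p(c, 0)) = leaf(p(W, 0)),  p(1, 1) = p(c, 1).
Decompose leaf/1: p(c, 0) = p(W, 0).
Decompose p/2: c = W,  0 = 0.
Bind W := c; substituting into the one remaining equation that mentions W gives: leaf(app(app(0, 1), p(U, 6))) = leaf(app(app(0, 1), p(app(c, c), 6))).
Delete trivial equation 0 = 0.
Decompose p/2: 1 = c,  1 = 1.
Clash: constants 1 and c differ; no unifier exists.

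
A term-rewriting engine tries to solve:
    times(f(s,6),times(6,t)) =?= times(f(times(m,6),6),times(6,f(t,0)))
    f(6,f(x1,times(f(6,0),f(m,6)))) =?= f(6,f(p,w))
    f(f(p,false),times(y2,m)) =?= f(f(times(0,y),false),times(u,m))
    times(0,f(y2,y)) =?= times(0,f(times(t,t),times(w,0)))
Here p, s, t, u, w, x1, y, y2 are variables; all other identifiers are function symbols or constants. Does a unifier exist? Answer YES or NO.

NO

Decompose times/2: f(s,6) =?= f(times(m,6),6),  times(6,t) =?= times(6,f(t,0)).
Decompose f/2: s =?= times(m,6),  6 =?= 6.
Bind s := times(m,6); no other remaining equation mentions s.
Delete trivial equation 6 =?= 6.
Decompose times/2: 6 =?= 6,  t =?= f(t,0).
Delete trivial equation 6 =?= 6.
Occurs check fails: t occurs in f(t,0); the equation t =?= f(t,0) has no finite solution.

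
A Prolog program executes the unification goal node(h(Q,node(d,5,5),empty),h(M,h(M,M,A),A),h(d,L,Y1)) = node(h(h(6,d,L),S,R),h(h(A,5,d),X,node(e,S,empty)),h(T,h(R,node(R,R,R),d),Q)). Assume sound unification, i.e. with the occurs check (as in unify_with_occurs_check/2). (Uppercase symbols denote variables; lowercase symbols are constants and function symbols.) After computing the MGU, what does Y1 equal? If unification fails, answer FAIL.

h(6,d,h(empty,node(empty,empty,empty),d))

Decompose node/3: h(Q,node(d,5,5),empty) = h(h(6,d,L),S,R),  h(M,h(M,M,A),A) = h(h(A,5,d),X,node(e,S,empty)),  h(d,L,Y1) = h(T,h(R,node(R,R,R),d),Q).
Decompose h/3: Q = h(6,d,L),  node(d,5,5) = S,  empty = R.
Bind Q := h(6,d,L); substituting into the one remaining equation that mentions Q gives: h(d,L,Y1) = h(T,h(R,node(R,R,R),d),h(6,d,L)).
Bind S := node(d,5,5); substituting into the one remaining equation that mentions S gives: h(M,h(M,M,A),A) = h(h(A,5,d),X,node(e,node(d,5,5),empty)).
Bind R := empty; substituting into the one remaining equation that mentions R gives: h(d,L,Y1) = h(T,h(empty,node(empty,empty,empty),d),h(6,d,L)).
Decompose h/3: M = h(A,5,d),  h(M,M,A) = X,  A = node(e,node(d,5,5),empty).
Bind M := h(A,5,d); substituting into the one remaining equation that mentions M gives: h(h(A,5,d),h(A,5,d),A) = X.
Bind X := h(h(A,5,d),h(A,5,d),A); no other remaining equation mentions X.
Bind A := node(e,node(d,5,5),empty); no other remaining equation mentions A. Substituting into the earlier bindings gives M := h(node(e,node(d,5,5),empty),5,d), X := h(h(node(e,node(d,5,5),empty),5,d),h(node(e,node(d,5,5),empty),5,d),node(e,node(d,5,5),empty)).
Decompose h/3: d = T,  L = h(empty,node(empty,empty,empty),d),  Y1 = h(6,d,L).
Bind T := d; no other remaining equation mentions T.
Bind L := h(empty,node(empty,empty,empty),d); substituting into the remaining equation gives: Y1 = h(6,d,h(empty,node(empty,empty,empty),d)). Substituting into the earlier binding gives Q := h(6,d,h(empty,node(empty,empty,empty),d)).
Bind Y1 := h(6,d,h(empty,node(empty,empty,empty),d)).
MGU = { Q = h(6,d,h(empty,node(empty,empty,empty),d)), S = node(d,5,5), R = empty, M = h(node(e,node(d,5,5),empty),5,d), X = h(h(node(e,node(d,5,5),empty),5,d),h(node(e,node(d,5,5),empty),5,d),node(e,node(d,5,5),empty)), A = node(e,node(d,5,5),empty), T = d, L = h(empty,node(empty,empty,empty),d), Y1 = h(6,d,h(empty,node(empty,empty,empty),d)) }, so Y1 = h(6,d,h(empty,node(empty,empty,empty),d)).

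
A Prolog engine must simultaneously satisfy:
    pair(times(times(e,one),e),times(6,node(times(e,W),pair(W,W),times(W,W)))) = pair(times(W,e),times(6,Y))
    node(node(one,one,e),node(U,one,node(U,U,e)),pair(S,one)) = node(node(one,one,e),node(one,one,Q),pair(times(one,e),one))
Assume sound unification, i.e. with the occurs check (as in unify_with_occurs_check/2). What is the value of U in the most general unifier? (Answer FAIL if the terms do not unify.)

Decompose pair/2: times(times(e,one),e) = times(W,e),  times(6,node(times(e,W),pair(W,W),times(W,W))) = times(6,Y).
Decompose times/2: times(e,one) = W,  e = e.
Bind W := times(e,one); substituting into the one remaining equation that mentions W gives: times(6,node(times(e,times(e,one)),pair(times(e,one),times(e,one)),times(times(e,one),times(e,one)))) = times(6,Y).
Delete trivial equation e = e.
Decompose times/2: 6 = 6,  node(times(e,times(e,one)),pair(times(e,one),times(e,one)),times(times(e,one),times(e,one))) = Y.
Delete trivial equation 6 = 6.
Bind Y := node(times(e,times(e,one)),pair(times(e,one),times(e,one)),times(times(e,one),times(e,one))); no other remaining equation mentions Y.
Decompose node/3: node(one,one,e) = node(one,one,e),  node(U,one,node(U,U,e)) = node(one,one,Q),  pair(S,one) = pair(times(one,e),one).
Delete trivial equation node(one,one,e) = node(one,one,e).
Decompose node/3: U = one,  one = one,  node(U,U,e) = Q.
Bind U := one; substituting into the one remaining equation that mentions U gives: node(one,one,e) = Q.
Delete trivial equation one = one.
Bind Q := node(one,one,e); no other remaining equation mentions Q.
Decompose pair/2: S = times(one,e),  one = one.
Bind S := times(one,e); no other remaining equation mentions S.
Delete trivial equation one = one.
MGU = { W = times(e,one), Y = node(times(e,times(e,one)),pair(times(e,one),times(e,one)),times(times(e,one),times(e,one))), U = one, Q = node(one,one,e), S = times(one,e) }, so U = one.

one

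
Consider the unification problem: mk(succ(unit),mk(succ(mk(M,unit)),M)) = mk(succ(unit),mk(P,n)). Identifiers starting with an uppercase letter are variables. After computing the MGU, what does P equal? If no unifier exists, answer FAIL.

succ(mk(n,unit))

Decompose mk/2: succ(unit) = succ(unit),  mk(succ(mk(M,unit)),M) = mk(P,n).
Delete trivial equation succ(unit) = succ(unit).
Decompose mk/2: succ(mk(M,unit)) = P,  M = n.
Bind P := succ(mk(M,unit)); no other remaining equation mentions P.
Bind M := n. Substituting into the earlier binding gives P := succ(mk(n,unit)).
MGU = { P -> succ(mk(n,unit)), M -> n }, so P -> succ(mk(n,unit)).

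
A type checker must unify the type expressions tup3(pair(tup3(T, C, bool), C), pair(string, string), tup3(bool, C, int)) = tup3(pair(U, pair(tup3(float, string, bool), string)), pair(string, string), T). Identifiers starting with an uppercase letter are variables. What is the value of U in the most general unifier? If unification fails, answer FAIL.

Decompose tup3/3: pair(tup3(T, C, bool), C) = pair(U, pair(tup3(float, string, bool), string)),  pair(string, string) = pair(string, string),  tup3(bool, C, int) = T.
Decompose pair/2: tup3(T, C, bool) = U,  C = pair(tup3(float, string, bool), string).
Bind U := tup3(T, C, bool); no other remaining equation mentions U.
Bind C := pair(tup3(float, string, bool), string); substituting into the one remaining equation that mentions C gives: tup3(bool, pair(tup3(float, string, bool), string), int) = T. Substituting into the earlier binding gives U := tup3(T, pair(tup3(float, string, bool), string), bool).
Delete trivial equation pair(string, string) = pair(string, string).
Bind T := tup3(bool, pair(tup3(float, string, bool), string), int). Substituting into the earlier binding gives U := tup3(tup3(bool, pair(tup3(float, string, bool), string), int), pair(tup3(float, string, bool), string), bool).
MGU = { U ↦ tup3(tup3(bool, pair(tup3(float, string, bool), string), int), pair(tup3(float, string, bool), string), bool), C ↦ pair(tup3(float, string, bool), string), T ↦ tup3(bool, pair(tup3(float, string, bool), string), int) }, so U ↦ tup3(tup3(bool, pair(tup3(float, string, bool), string), int), pair(tup3(float, string, bool), string), bool).

tup3(tup3(bool, pair(tup3(float, string, bool), string), int), pair(tup3(float, string, bool), string), bool)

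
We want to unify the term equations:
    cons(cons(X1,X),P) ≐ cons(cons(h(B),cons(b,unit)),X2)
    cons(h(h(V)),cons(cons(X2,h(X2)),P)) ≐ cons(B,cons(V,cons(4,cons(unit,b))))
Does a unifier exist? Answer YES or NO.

Decompose cons/2: cons(X1,X) ≐ cons(h(B),cons(b,unit)),  P ≐ X2.
Decompose cons/2: X1 ≐ h(B),  X ≐ cons(b,unit).
Bind X1 := h(B); no other remaining equation mentions X1.
Bind X := cons(b,unit); no other remaining equation mentions X.
Bind P := X2; substituting into the remaining equation gives: cons(h(h(V)),cons(cons(X2,h(X2)),X2)) ≐ cons(B,cons(V,cons(4,cons(unit,b)))).
Decompose cons/2: h(h(V)) ≐ B,  cons(cons(X2,h(X2)),X2) ≐ cons(V,cons(4,cons(unit,b))).
Bind B := h(h(V)); no other remaining equation mentions B. Substituting into the earlier binding gives X1 := h(h(h(V))).
Decompose cons/2: cons(X2,h(X2)) ≐ V,  X2 ≐ cons(4,cons(unit,b)).
Bind V := cons(X2,h(X2)); no other remaining equation mentions V. Substituting into the earlier bindings gives X1 := h(h(h(cons(X2,h(X2))))), B := h(h(cons(X2,h(X2)))).
Bind X2 := cons(4,cons(unit,b)). Substituting into the earlier bindings gives X1 := h(h(h(cons(cons(4,cons(unit,b)),h(cons(4,cons(unit,b))))))), P := cons(4,cons(unit,b)), B := h(h(cons(cons(4,cons(unit,b)),h(cons(4,cons(unit,b)))))), V := cons(cons(4,cons(unit,b)),h(cons(4,cons(unit,b)))).
No equations remain and no clash or occurs-check failure arose, so a unifier exists.

YES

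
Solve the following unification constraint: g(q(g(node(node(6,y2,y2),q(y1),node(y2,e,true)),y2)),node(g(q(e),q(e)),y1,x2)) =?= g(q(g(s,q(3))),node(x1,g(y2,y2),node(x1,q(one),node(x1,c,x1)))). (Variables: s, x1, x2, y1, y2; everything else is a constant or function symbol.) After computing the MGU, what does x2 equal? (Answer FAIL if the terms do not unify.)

node(g(q(e),q(e)),q(one),node(g(q(e),q(e)),c,g(q(e),q(e))))

Decompose g/2: q(g(node(node(6,y2,y2),q(y1),node(y2,e,true)),y2)) =?= q(g(s,q(3))),  node(g(q(e),q(e)),y1,x2) =?= node(x1,g(y2,y2),node(x1,q(one),node(x1,c,x1))).
Decompose q/1: g(node(node(6,y2,y2),q(y1),node(y2,e,true)),y2) =?= g(s,q(3)).
Decompose g/2: node(node(6,y2,y2),q(y1),node(y2,e,true)) =?= s,  y2 =?= q(3).
Bind s := node(node(6,y2,y2),q(y1),node(y2,e,true)); no other remaining equation mentions s.
Bind y2 := q(3); substituting into the remaining equation gives: node(g(q(e),q(e)),y1,x2) =?= node(x1,g(q(3),q(3)),node(x1,q(one),node(x1,c,x1))). Substituting into the earlier binding gives s := node(node(6,q(3),q(3)),q(y1),node(q(3),e,true)).
Decompose node/3: g(q(e),q(e)) =?= x1,  y1 =?= g(q(3),q(3)),  x2 =?= node(x1,q(one),node(x1,c,x1)).
Bind x1 := g(q(e),q(e)); substituting into the one remaining equation that mentions x1 gives: x2 =?= node(g(q(e),q(e)),q(one),node(g(q(e),q(e)),c,g(q(e),q(e)))).
Bind y1 := g(q(3),q(3)); no other remaining equation mentions y1. Substituting into the earlier binding gives s := node(node(6,q(3),q(3)),q(g(q(3),q(3))),node(q(3),e,true)).
Bind x2 := node(g(q(e),q(e)),q(one),node(g(q(e),q(e)),c,g(q(e),q(e)))).
MGU = { s := node(node(6,q(3),q(3)),q(g(q(3),q(3))),node(q(3),e,true)), y2 := q(3), x1 := g(q(e),q(e)), y1 := g(q(3),q(3)), x2 := node(g(q(e),q(e)),q(one),node(g(q(e),q(e)),c,g(q(e),q(e)))) }, so x2 := node(g(q(e),q(e)),q(one),node(g(q(e),q(e)),c,g(q(e),q(e)))).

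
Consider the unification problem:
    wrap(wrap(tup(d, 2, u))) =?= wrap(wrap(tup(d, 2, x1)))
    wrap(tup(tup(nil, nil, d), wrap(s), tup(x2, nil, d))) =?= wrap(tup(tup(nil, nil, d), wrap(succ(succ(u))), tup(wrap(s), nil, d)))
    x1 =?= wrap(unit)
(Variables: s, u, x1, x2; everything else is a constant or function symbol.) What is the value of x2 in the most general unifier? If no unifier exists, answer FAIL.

wrap(succ(succ(wrap(unit))))

Decompose wrap/1: wrap(tup(d, 2, u)) =?= wrap(tup(d, 2, x1)).
Decompose wrap/1: tup(d, 2, u) =?= tup(d, 2, x1).
Decompose tup/3: d =?= d,  2 =?= 2,  u =?= x1.
Delete trivial equation d =?= d.
Delete trivial equation 2 =?= 2.
Bind u := x1; substituting into the one remaining equation that mentions u gives: wrap(tup(tup(nil, nil, d), wrap(s), tup(x2, nil, d))) =?= wrap(tup(tup(nil, nil, d), wrap(succ(succ(x1))), tup(wrap(s), nil, d))).
Decompose wrap/1: tup(tup(nil, nil, d), wrap(s), tup(x2, nil, d)) =?= tup(tup(nil, nil, d), wrap(succ(succ(x1))), tup(wrap(s), nil, d)).
Decompose tup/3: tup(nil, nil, d) =?= tup(nil, nil, d),  wrap(s) =?= wrap(succ(succ(x1))),  tup(x2, nil, d) =?= tup(wrap(s), nil, d).
Delete trivial equation tup(nil, nil, d) =?= tup(nil, nil, d).
Decompose wrap/1: s =?= succ(succ(x1)).
Bind s := succ(succ(x1)); substituting into the one remaining equation that mentions s gives: tup(x2, nil, d) =?= tup(wrap(succ(succ(x1))), nil, d).
Decompose tup/3: x2 =?= wrap(succ(succ(x1))),  nil =?= nil,  d =?= d.
Bind x2 := wrap(succ(succ(x1))); no other remaining equation mentions x2.
Delete trivial equation nil =?= nil.
Delete trivial equation d =?= d.
Bind x1 := wrap(unit). Substituting into the earlier bindings gives u := wrap(unit), s := succ(succ(wrap(unit))), x2 := wrap(succ(succ(wrap(unit)))).
MGU = { u := wrap(unit), s := succ(succ(wrap(unit))), x2 := wrap(succ(succ(wrap(unit)))), x1 := wrap(unit) }, so x2 := wrap(succ(succ(wrap(unit)))).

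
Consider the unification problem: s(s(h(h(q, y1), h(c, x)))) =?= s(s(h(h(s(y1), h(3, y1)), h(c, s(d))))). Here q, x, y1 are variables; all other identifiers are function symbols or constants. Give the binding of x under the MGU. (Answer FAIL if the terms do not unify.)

FAIL

Decompose s/1: s(h(h(q, y1), h(c, x))) =?= s(h(h(s(y1), h(3, y1)), h(c, s(d)))).
Decompose s/1: h(h(q, y1), h(c, x)) =?= h(h(s(y1), h(3, y1)), h(c, s(d))).
Decompose h/2: h(q, y1) =?= h(s(y1), h(3, y1)),  h(c, x) =?= h(c, s(d)).
Decompose h/2: q =?= s(y1),  y1 =?= h(3, y1).
Bind q := s(y1); no other remaining equation mentions q.
Occurs check fails: y1 occurs in h(3, y1); the equation y1 =?= h(3, y1) has no finite solution.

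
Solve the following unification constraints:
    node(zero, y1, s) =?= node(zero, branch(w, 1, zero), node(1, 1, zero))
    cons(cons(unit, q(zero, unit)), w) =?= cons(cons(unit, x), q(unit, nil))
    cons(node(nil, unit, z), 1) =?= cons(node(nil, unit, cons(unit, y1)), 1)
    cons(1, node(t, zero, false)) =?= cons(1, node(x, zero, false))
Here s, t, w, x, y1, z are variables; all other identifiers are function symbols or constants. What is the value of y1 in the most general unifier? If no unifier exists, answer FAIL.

branch(q(unit, nil), 1, zero)

Decompose node/3: zero =?= zero,  y1 =?= branch(w, 1, zero),  s =?= node(1, 1, zero).
Delete trivial equation zero =?= zero.
Bind y1 := branch(w, 1, zero); substituting into the one remaining equation that mentions y1 gives: cons(node(nil, unit, z), 1) =?= cons(node(nil, unit, cons(unit, branch(w, 1, zero))), 1).
Bind s := node(1, 1, zero); no other remaining equation mentions s.
Decompose cons/2: cons(unit, q(zero, unit)) =?= cons(unit, x),  w =?= q(unit, nil).
Decompose cons/2: unit =?= unit,  q(zero, unit) =?= x.
Delete trivial equation unit =?= unit.
Bind x := q(zero, unit); substituting into the one remaining equation that mentions x gives: cons(1, node(t, zero, false)) =?= cons(1, node(q(zero, unit), zero, false)).
Bind w := q(unit, nil); substituting into the one remaining equation that mentions w gives: cons(node(nil, unit, z), 1) =?= cons(node(nil, unit, cons(unit, branch(q(unit, nil), 1, zero))), 1). Substituting into the earlier binding gives y1 := branch(q(unit, nil), 1, zero).
Decompose cons/2: node(nil, unit, z) =?= node(nil, unit, cons(unit, branch(q(unit, nil), 1, zero))),  1 =?= 1.
Decompose node/3: nil =?= nil,  unit =?= unit,  z =?= cons(unit, branch(q(unit, nil), 1, zero)).
Delete trivial equation nil =?= nil.
Delete trivial equation unit =?= unit.
Bind z := cons(unit, branch(q(unit, nil), 1, zero)); no other remaining equation mentions z.
Delete trivial equation 1 =?= 1.
Decompose cons/2: 1 =?= 1,  node(t, zero, false) =?= node(q(zero, unit), zero, false).
Delete trivial equation 1 =?= 1.
Decompose node/3: t =?= q(zero, unit),  zero =?= zero,  false =?= false.
Bind t := q(zero, unit); no other remaining equation mentions t.
Delete trivial equation zero =?= zero.
Delete trivial equation false =?= false.
MGU = { y1 -> branch(q(unit, nil), 1, zero), s -> node(1, 1, zero), x -> q(zero, unit), w -> q(unit, nil), z -> cons(unit, branch(q(unit, nil), 1, zero)), t -> q(zero, unit) }, so y1 -> branch(q(unit, nil), 1, zero).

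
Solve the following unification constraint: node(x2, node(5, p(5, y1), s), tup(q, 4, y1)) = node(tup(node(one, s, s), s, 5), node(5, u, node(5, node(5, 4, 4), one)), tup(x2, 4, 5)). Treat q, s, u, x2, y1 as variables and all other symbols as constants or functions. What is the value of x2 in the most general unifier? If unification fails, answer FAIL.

Decompose node/3: x2 = tup(node(one, s, s), s, 5),  node(5, p(5, y1), s) = node(5, u, node(5, node(5, 4, 4), one)),  tup(q, 4, y1) = tup(x2, 4, 5).
Bind x2 := tup(node(one, s, s), s, 5); substituting into the one remaining equation that mentions x2 gives: tup(q, 4, y1) = tup(tup(node(one, s, s), s, 5), 4, 5).
Decompose node/3: 5 = 5,  p(5, y1) = u,  s = node(5, node(5, 4, 4), one).
Delete trivial equation 5 = 5.
Bind u := p(5, y1); no other remaining equation mentions u.
Bind s := node(5, node(5, 4, 4), one); substituting into the remaining equation gives: tup(q, 4, y1) = tup(tup(node(one, node(5, node(5, 4, 4), one), node(5, node(5, 4, 4), one)), node(5, node(5, 4, 4), one), 5), 4, 5). Substituting into the earlier binding gives x2 := tup(node(one, node(5, node(5, 4, 4), one), node(5, node(5, 4, 4), one)), node(5, node(5, 4, 4), one), 5).
Decompose tup/3: q = tup(node(one, node(5, node(5, 4, 4), one), node(5, node(5, 4, 4), one)), node(5, node(5, 4, 4), one), 5),  4 = 4,  y1 = 5.
Bind q := tup(node(one, node(5, node(5, 4, 4), one), node(5, node(5, 4, 4), one)), node(5, node(5, 4, 4), one), 5); no other remaining equation mentions q.
Delete trivial equation 4 = 4.
Bind y1 := 5. Substituting into the earlier binding gives u := p(5, 5).
MGU = { x2 := tup(node(one, node(5, node(5, 4, 4), one), node(5, node(5, 4, 4), one)), node(5, node(5, 4, 4), one), 5), u := p(5, 5), s := node(5, node(5, 4, 4), one), q := tup(node(one, node(5, node(5, 4, 4), one), node(5, node(5, 4, 4), one)), node(5, node(5, 4, 4), one), 5), y1 := 5 }, so x2 := tup(node(one, node(5, node(5, 4, 4), one), node(5, node(5, 4, 4), one)), node(5, node(5, 4, 4), one), 5).

tup(node(one, node(5, node(5, 4, 4), one), node(5, node(5, 4, 4), one)), node(5, node(5, 4, 4), one), 5)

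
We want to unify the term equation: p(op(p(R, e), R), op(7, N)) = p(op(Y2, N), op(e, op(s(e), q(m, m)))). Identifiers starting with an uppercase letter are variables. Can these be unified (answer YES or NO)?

NO

Decompose p/2: op(p(R, e), R) = op(Y2, N),  op(7, N) = op(e, op(s(e), q(m, m))).
Decompose op/2: p(R, e) = Y2,  R = N.
Bind Y2 := p(R, e); no other remaining equation mentions Y2.
Bind R := N; no other remaining equation mentions R. Substituting into the earlier binding gives Y2 := p(N, e).
Decompose op/2: 7 = e,  N = op(s(e), q(m, m)).
Clash: constants 7 and e differ; no unifier exists.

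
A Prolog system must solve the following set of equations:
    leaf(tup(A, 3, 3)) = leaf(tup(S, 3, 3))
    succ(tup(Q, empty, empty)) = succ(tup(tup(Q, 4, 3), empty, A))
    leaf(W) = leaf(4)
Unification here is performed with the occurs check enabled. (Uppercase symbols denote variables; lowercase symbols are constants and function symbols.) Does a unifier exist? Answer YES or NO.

NO

Decompose leaf/1: tup(A, 3, 3) = tup(S, 3, 3).
Decompose tup/3: A = S,  3 = 3,  3 = 3.
Bind A := S; substituting into the one remaining equation that mentions A gives: succ(tup(Q, empty, empty)) = succ(tup(tup(Q, 4, 3), empty, S)).
Delete trivial equation 3 = 3.
Delete trivial equation 3 = 3.
Decompose succ/1: tup(Q, empty, empty) = tup(tup(Q, 4, 3), empty, S).
Decompose tup/3: Q = tup(Q, 4, 3),  empty = empty,  empty = S.
Occurs check fails: Q occurs in tup(Q, 4, 3); the equation Q = tup(Q, 4, 3) has no finite solution.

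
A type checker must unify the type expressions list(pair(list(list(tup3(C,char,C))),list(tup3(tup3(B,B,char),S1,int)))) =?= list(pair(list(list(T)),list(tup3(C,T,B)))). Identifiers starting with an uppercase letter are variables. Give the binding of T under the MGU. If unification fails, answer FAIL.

tup3(tup3(int,int,char),char,tup3(int,int,char))

Decompose list/1: pair(list(list(tup3(C,char,C))),list(tup3(tup3(B,B,char),S1,int))) =?= pair(list(list(T)),list(tup3(C,T,B))).
Decompose pair/2: list(list(tup3(C,char,C))) =?= list(list(T)),  list(tup3(tup3(B,B,char),S1,int)) =?= list(tup3(C,T,B)).
Decompose list/1: list(tup3(C,char,C)) =?= list(T).
Decompose list/1: tup3(C,char,C) =?= T.
Bind T := tup3(C,char,C); substituting into the remaining equation gives: list(tup3(tup3(B,B,char),S1,int)) =?= list(tup3(C,tup3(C,char,C),B)).
Decompose list/1: tup3(tup3(B,B,char),S1,int) =?= tup3(C,tup3(C,char,C),B).
Decompose tup3/3: tup3(B,B,char) =?= C,  S1 =?= tup3(C,char,C),  int =?= B.
Bind C := tup3(B,B,char); substituting into the one remaining equation that mentions C gives: S1 =?= tup3(tup3(B,B,char),char,tup3(B,B,char)). Substituting into the earlier binding gives T := tup3(tup3(B,B,char),char,tup3(B,B,char)).
Bind S1 := tup3(tup3(B,B,char),char,tup3(B,B,char)); no other remaining equation mentions S1.
Bind B := int. Substituting into the earlier bindings gives T := tup3(tup3(int,int,char),char,tup3(int,int,char)), C := tup3(int,int,char), S1 := tup3(tup3(int,int,char),char,tup3(int,int,char)).
MGU = { T -> tup3(tup3(int,int,char),char,tup3(int,int,char)), C -> tup3(int,int,char), S1 -> tup3(tup3(int,int,char),char,tup3(int,int,char)), B -> int }, so T -> tup3(tup3(int,int,char),char,tup3(int,int,char)).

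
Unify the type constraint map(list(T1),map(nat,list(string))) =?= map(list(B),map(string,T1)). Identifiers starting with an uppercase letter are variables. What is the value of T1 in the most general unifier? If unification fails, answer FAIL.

Decompose map/2: list(T1) =?= list(B),  map(nat,list(string)) =?= map(string,T1).
Decompose list/1: T1 =?= B.
Bind T1 := B; substituting into the remaining equation gives: map(nat,list(string)) =?= map(string,B).
Decompose map/2: nat =?= string,  list(string) =?= B.
Clash: constants nat and string differ; no unifier exists.

FAIL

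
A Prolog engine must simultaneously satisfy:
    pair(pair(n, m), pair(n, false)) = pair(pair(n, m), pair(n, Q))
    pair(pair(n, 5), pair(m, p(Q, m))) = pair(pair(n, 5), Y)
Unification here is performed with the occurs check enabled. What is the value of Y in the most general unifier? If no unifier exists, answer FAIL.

pair(m, p(false, m))

Decompose pair/2: pair(n, m) = pair(n, m),  pair(n, false) = pair(n, Q).
Delete trivial equation pair(n, m) = pair(n, m).
Decompose pair/2: n = n,  false = Q.
Delete trivial equation n = n.
Bind Q := false; substituting into the remaining equation gives: pair(pair(n, 5), pair(m, p(false, m))) = pair(pair(n, 5), Y).
Decompose pair/2: pair(n, 5) = pair(n, 5),  pair(m, p(false, m)) = Y.
Delete trivial equation pair(n, 5) = pair(n, 5).
Bind Y := pair(m, p(false, m)).
MGU = { Q -> false, Y -> pair(m, p(false, m)) }, so Y -> pair(m, p(false, m)).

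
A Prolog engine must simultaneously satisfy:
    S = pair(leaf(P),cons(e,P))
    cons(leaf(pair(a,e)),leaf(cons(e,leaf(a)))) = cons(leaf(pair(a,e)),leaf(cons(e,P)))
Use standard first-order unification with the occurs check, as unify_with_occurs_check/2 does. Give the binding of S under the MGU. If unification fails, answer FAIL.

Bind S := pair(leaf(P),cons(e,P)); no other remaining equation mentions S.
Decompose cons/2: leaf(pair(a,e)) = leaf(pair(a,e)),  leaf(cons(e,leaf(a))) = leaf(cons(e,P)).
Delete trivial equation leaf(pair(a,e)) = leaf(pair(a,e)).
Decompose leaf/1: cons(e,leaf(a)) = cons(e,P).
Decompose cons/2: e = e,  leaf(a) = P.
Delete trivial equation e = e.
Bind P := leaf(a). Substituting into the earlier binding gives S := pair(leaf(leaf(a)),cons(e,leaf(a))).
MGU = { S = pair(leaf(leaf(a)),cons(e,leaf(a))), P = leaf(a) }, so S = pair(leaf(leaf(a)),cons(e,leaf(a))).

pair(leaf(leaf(a)),cons(e,leaf(a)))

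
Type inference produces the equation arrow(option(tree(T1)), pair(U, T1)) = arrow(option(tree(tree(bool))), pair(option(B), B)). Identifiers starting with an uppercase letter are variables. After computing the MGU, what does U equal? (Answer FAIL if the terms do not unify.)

option(tree(bool))

Decompose arrow/2: option(tree(T1)) = option(tree(tree(bool))),  pair(U, T1) = pair(option(B), B).
Decompose option/1: tree(T1) = tree(tree(bool)).
Decompose tree/1: T1 = tree(bool).
Bind T1 := tree(bool); substituting into the remaining equation gives: pair(U, tree(bool)) = pair(option(B), B).
Decompose pair/2: U = option(B),  tree(bool) = B.
Bind U := option(B); no other remaining equation mentions U.
Bind B := tree(bool). Substituting into the earlier binding gives U := option(tree(bool)).
MGU = { T1 := tree(bool), U := option(tree(bool)), B := tree(bool) }, so U := option(tree(bool)).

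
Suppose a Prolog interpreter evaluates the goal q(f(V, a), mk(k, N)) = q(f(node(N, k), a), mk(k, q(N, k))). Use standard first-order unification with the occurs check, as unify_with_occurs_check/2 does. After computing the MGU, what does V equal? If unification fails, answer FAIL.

Decompose q/2: f(V, a) = f(node(N, k), a),  mk(k, N) = mk(k, q(N, k)).
Decompose f/2: V = node(N, k),  a = a.
Bind V := node(N, k); no other remaining equation mentions V.
Delete trivial equation a = a.
Decompose mk/2: k = k,  N = q(N, k).
Delete trivial equation k = k.
Occurs check fails: N occurs in q(N, k); the equation N = q(N, k) has no finite solution.

FAIL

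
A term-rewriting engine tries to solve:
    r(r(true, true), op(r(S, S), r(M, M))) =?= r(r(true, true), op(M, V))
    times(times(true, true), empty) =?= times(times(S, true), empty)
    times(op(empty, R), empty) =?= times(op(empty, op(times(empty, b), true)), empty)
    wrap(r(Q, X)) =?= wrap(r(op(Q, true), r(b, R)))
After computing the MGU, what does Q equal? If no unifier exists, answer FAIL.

Decompose r/2: r(true, true) =?= r(true, true),  op(r(S, S), r(M, M)) =?= op(M, V).
Delete trivial equation r(true, true) =?= r(true, true).
Decompose op/2: r(S, S) =?= M,  r(M, M) =?= V.
Bind M := r(S, S); substituting into the one remaining equation that mentions M gives: r(r(S, S), r(S, S)) =?= V.
Bind V := r(r(S, S), r(S, S)); no other remaining equation mentions V.
Decompose times/2: times(true, true) =?= times(S, true),  empty =?= empty.
Decompose times/2: true =?= S,  true =?= true.
Bind S := true; no other remaining equation mentions S. Substituting into the earlier bindings gives M := r(true, true), V := r(r(true, true), r(true, true)).
Delete trivial equation true =?= true.
Delete trivial equation empty =?= empty.
Decompose times/2: op(empty, R) =?= op(empty, op(times(empty, b), true)),  empty =?= empty.
Decompose op/2: empty =?= empty,  R =?= op(times(empty, b), true).
Delete trivial equation empty =?= empty.
Bind R := op(times(empty, b), true); substituting into the one remaining equation that mentions R gives: wrap(r(Q, X)) =?= wrap(r(op(Q, true), r(b, op(times(empty, b), true)))).
Delete trivial equation empty =?= empty.
Decompose wrap/1: r(Q, X) =?= r(op(Q, true), r(b, op(times(empty, b), true))).
Decompose r/2: Q =?= op(Q, true),  X =?= r(b, op(times(empty, b), true)).
Occurs check fails: Q occurs in op(Q, true); the equation Q =?= op(Q, true) has no finite solution.

FAIL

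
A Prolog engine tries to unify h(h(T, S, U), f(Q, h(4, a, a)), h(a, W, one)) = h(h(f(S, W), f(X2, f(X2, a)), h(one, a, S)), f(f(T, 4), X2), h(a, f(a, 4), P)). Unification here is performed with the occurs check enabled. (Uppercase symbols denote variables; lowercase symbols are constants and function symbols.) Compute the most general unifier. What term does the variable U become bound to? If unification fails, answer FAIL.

h(one, a, f(h(4, a, a), f(h(4, a, a), a)))

Decompose h/3: h(T, S, U) = h(f(S, W), f(X2, f(X2, a)), h(one, a, S)),  f(Q, h(4, a, a)) = f(f(T, 4), X2),  h(a, W, one) = h(a, f(a, 4), P).
Decompose h/3: T = f(S, W),  S = f(X2, f(X2, a)),  U = h(one, a, S).
Bind T := f(S, W); substituting into the one remaining equation that mentions T gives: f(Q, h(4, a, a)) = f(f(f(S, W), 4), X2).
Bind S := f(X2, f(X2, a)); substituting into the 2 remaining equations that mention S gives: U = h(one, a, f(X2, f(X2, a))),  f(Q, h(4, a, a)) = f(f(f(f(X2, f(X2, a)), W), 4), X2). Substituting into the earlier binding gives T := f(f(X2, f(X2, a)), W).
Bind U := h(one, a, f(X2, f(X2, a))); no other remaining equation mentions U.
Decompose f/2: Q = f(f(f(X2, f(X2, a)), W), 4),  h(4, a, a) = X2.
Bind Q := f(f(f(X2, f(X2, a)), W), 4); no other remaining equation mentions Q.
Bind X2 := h(4, a, a); no other remaining equation mentions X2. Substituting into the earlier bindings gives T := f(f(h(4, a, a), f(h(4, a, a), a)), W), S := f(h(4, a, a), f(h(4, a, a), a)), U := h(one, a, f(h(4, a, a), f(h(4, a, a), a))), Q := f(f(f(h(4, a, a), f(h(4, a, a), a)), W), 4).
Decompose h/3: a = a,  W = f(a, 4),  one = P.
Delete trivial equation a = a.
Bind W := f(a, 4); no other remaining equation mentions W. Substituting into the earlier bindings gives T := f(f(h(4, a, a), f(h(4, a, a), a)), f(a, 4)), Q := f(f(f(h(4, a, a), f(h(4, a, a), a)), f(a, 4)), 4).
Bind P := one.
MGU = { T -> f(f(h(4, a, a), f(h(4, a, a), a)), f(a, 4)), S -> f(h(4, a, a), f(h(4, a, a), a)), U -> h(one, a, f(h(4, a, a), f(h(4, a, a), a))), Q -> f(f(f(h(4, a, a), f(h(4, a, a), a)), f(a, 4)), 4), X2 -> h(4, a, a), W -> f(a, 4), P -> one }, so U -> h(one, a, f(h(4, a, a), f(h(4, a, a), a))).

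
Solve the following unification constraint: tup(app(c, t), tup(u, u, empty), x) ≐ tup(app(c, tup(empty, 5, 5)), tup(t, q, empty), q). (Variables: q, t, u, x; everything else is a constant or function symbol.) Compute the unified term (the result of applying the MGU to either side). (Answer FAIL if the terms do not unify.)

tup(app(c, tup(empty, 5, 5)), tup(tup(empty, 5, 5), tup(empty, 5, 5), empty), tup(empty, 5, 5))

Decompose tup/3: app(c, t) ≐ app(c, tup(empty, 5, 5)),  tup(u, u, empty) ≐ tup(t, q, empty),  x ≐ q.
Decompose app/2: c ≐ c,  t ≐ tup(empty, 5, 5).
Delete trivial equation c ≐ c.
Bind t := tup(empty, 5, 5); substituting into the one remaining equation that mentions t gives: tup(u, u, empty) ≐ tup(tup(empty, 5, 5), q, empty).
Decompose tup/3: u ≐ tup(empty, 5, 5),  u ≐ q,  empty ≐ empty.
Bind u := tup(empty, 5, 5); substituting into the one remaining equation that mentions u gives: tup(empty, 5, 5) ≐ q.
Bind q := tup(empty, 5, 5); substituting into the one remaining equation that mentions q gives: x ≐ tup(empty, 5, 5).
Delete trivial equation empty ≐ empty.
Bind x := tup(empty, 5, 5).
Applying the MGU to either side gives tup(app(c, tup(empty, 5, 5)), tup(tup(empty, 5, 5), tup(empty, 5, 5), empty), tup(empty, 5, 5)).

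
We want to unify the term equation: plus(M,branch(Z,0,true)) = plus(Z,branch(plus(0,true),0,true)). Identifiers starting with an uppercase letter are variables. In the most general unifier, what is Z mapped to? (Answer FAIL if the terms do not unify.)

plus(0,true)

Decompose plus/2: M = Z,  branch(Z,0,true) = branch(plus(0,true),0,true).
Bind M := Z; no other remaining equation mentions M.
Decompose branch/3: Z = plus(0,true),  0 = 0,  true = true.
Bind Z := plus(0,true); no other remaining equation mentions Z. Substituting into the earlier binding gives M := plus(0,true).
Delete trivial equation 0 = 0.
Delete trivial equation true = true.
MGU = { M := plus(0,true), Z := plus(0,true) }, so Z := plus(0,true).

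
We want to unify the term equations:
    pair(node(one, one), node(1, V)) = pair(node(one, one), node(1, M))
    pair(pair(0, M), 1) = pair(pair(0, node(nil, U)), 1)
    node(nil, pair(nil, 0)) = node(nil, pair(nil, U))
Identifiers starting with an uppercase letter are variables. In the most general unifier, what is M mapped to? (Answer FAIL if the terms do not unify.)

Decompose pair/2: node(one, one) = node(one, one),  node(1, V) = node(1, M).
Delete trivial equation node(one, one) = node(one, one).
Decompose node/2: 1 = 1,  V = M.
Delete trivial equation 1 = 1.
Bind V := M; no other remaining equation mentions V.
Decompose pair/2: pair(0, M) = pair(0, node(nil, U)),  1 = 1.
Decompose pair/2: 0 = 0,  M = node(nil, U).
Delete trivial equation 0 = 0.
Bind M := node(nil, U); no other remaining equation mentions M. Substituting into the earlier binding gives V := node(nil, U).
Delete trivial equation 1 = 1.
Decompose node/2: nil = nil,  pair(nil, 0) = pair(nil, U).
Delete trivial equation nil = nil.
Decompose pair/2: nil = nil,  0 = U.
Delete trivial equation nil = nil.
Bind U := 0. Substituting into the earlier bindings gives V := node(nil, 0), M := node(nil, 0).
MGU = { V -> node(nil, 0), M -> node(nil, 0), U -> 0 }, so M -> node(nil, 0).

node(nil, 0)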